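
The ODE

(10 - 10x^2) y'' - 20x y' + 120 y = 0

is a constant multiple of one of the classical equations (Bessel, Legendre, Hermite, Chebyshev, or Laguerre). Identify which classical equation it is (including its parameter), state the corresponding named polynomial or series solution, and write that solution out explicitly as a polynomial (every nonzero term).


All three coefficients share the factor 10; dividing through by 10 gives  (1 - x^2) y'' - 2x y' + 12 y = 0.
This matches the Legendre equation (1 - x^2) y'' - 2x y' + n(n+1) y = 0 (note the -2x y' term) with n(n+1) = 12, so n = 3; the polynomial solution is P_3(x).
With y = sum_k a_k x^k, matching x^k gives (k+2)(k+1) a_{k+2} = [k(k+1) - n(n+1)] a_k = (k - 3)(k + 4) a_k. The right side vanishes at k = 3, so the series with the parity of 3 terminates at degree 3.
Standard normalization (P_n(1) = 1): leading coefficient (2n)!/(2^n (n!)^2) = 720/(8*36) = 5/2, so a_3 = 5/2. Work downward with a_k = (k+1)(k+2) a_{k+2} / ((k - 3)(k + 4)):
  a_1 = (2)(3)(5/2) / ((1 - 3)(1 + 4)) = 15/(-10) = -3/2
Hence P_3(x) = 5 x^3/2 - 3 x/2.

P_3(x); series = 5 x^3/2 - 3 x/2


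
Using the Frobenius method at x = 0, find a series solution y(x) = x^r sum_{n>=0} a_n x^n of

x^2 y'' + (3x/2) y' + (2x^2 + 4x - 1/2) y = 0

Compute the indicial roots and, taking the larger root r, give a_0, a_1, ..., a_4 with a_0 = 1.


Write in Frobenius form y'' + (p(x)/x) y' + (q(x)/x^2) y = 0:
  p(x) = 3/2,  q(x) = 2x^2 + 4x - 1/2.
Indicial equation: r(r-1) + (3/2) r + (-1/2) = 0 -> roots r_1 = 1/2, r_2 = -1.
Take r = r_1 = 1/2. Let y(x) = x^r sum_{n>=0} a_n x^n with a_0 = 1.
Substitute y = x^r sum a_n x^n and match x^{r+n}. The recurrence is
  D(n) a_n + 4 a_{n-1} + 2 a_{n-2} = 0,  where D(n) = (r+n)(r+n-1) + (3/2)(r+n) + (-1/2).
  a_n = [-4 a_{n-1} - 2 a_{n-2}] / D(n).
Since the indicial polynomial factors as (r - r_1)(r - r_2), D(n) = (r_1 + n - r_1)(r_1 + n - r_2) = n(n + 3/2).
Evaluating step by step (a_0 = 1):
  n = 1: D(1) = 1(1 + 3/2) = 5/2; numerator = -4(1) = -4; a_1 = (-4)/(5/2) = -8/5
  n = 2: D(2) = 2(2 + 3/2) = 7; numerator = -4(-8/5) - 2(1) = 22/5; a_2 = (22/5)/(7) = 22/35
  n = 3: D(3) = 3(3 + 3/2) = 27/2; numerator = -4(22/35) - 2(-8/5) = 24/35; a_3 = (24/35)/(27/2) = 16/315
  n = 4: D(4) = 4(4 + 3/2) = 22; numerator = -4(16/315) - 2(22/35) = -92/63; a_4 = (-92/63)/(22) = -46/693

r = 1/2; a_0 = 1; a_1 = -8/5; a_2 = 22/35; a_3 = 16/315; a_4 = -46/693


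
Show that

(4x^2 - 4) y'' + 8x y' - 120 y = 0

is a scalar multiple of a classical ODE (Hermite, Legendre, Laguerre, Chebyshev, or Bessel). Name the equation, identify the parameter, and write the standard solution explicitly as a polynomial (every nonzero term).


All three coefficients share the factor -4; dividing through by -4 gives  (1 - x^2) y'' - 2x y' + 30 y = 0.
This matches the Legendre equation (1 - x^2) y'' - 2x y' + n(n+1) y = 0 (note the -2x y' term) with n(n+1) = 30, so n = 5; the polynomial solution is P_5(x).
With y = sum_k a_k x^k, matching x^k gives (k+2)(k+1) a_{k+2} = [k(k+1) - n(n+1)] a_k = (k - 5)(k + 6) a_k. The right side vanishes at k = 5, so the series with the parity of 5 terminates at degree 5.
Standard normalization (P_n(1) = 1): leading coefficient (2n)!/(2^n (n!)^2) = 3628800/(32*14400) = 63/8, so a_5 = 63/8. Work downward with a_k = (k+1)(k+2) a_{k+2} / ((k - 5)(k + 6)):
  a_3 = (4)(5)(63/8) / ((3 - 5)(3 + 6)) = (315/2)/(-18) = -35/4
  a_1 = (2)(3)(-35/4) / ((1 - 5)(1 + 6)) = (-105/2)/(-28) = 15/8
Hence P_5(x) = 63 x^5/8 - 35 x^3/4 + 15 x/8.

P_5(x); series = 63 x^5/8 - 35 x^3/4 + 15 x/8


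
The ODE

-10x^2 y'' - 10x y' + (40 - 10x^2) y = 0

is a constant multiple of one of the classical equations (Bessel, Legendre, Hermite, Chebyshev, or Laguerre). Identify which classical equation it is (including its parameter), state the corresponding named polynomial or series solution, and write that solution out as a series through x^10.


All three coefficients share the factor -10; dividing through by -10 gives  x^2 y'' + x y' + (x^2 - 4) y = 0.
This matches the Bessel equation x^2 y'' + x y' + (x^2 - nu^2) y = 0 with nu^2 = 4, so nu = 2; the solution bounded at x = 0 is J_2(x).
Frobenius at x = 0: indicial roots ±nu; for r = nu the recurrence k(k + 2nu) c_k = -c_{k-2} gives the standard series J_nu(x) = sum_{k>=0} (-1)^k / (k! (k+nu)!) (x/2)^(2k+nu). Evaluate the first 5 terms:
  k = 0: (-1)^0 / (0! * 2! * 2^2) x^2 = 1/(1*2*4) x^2 = (1/8) x^2
  k = 1: (-1)^1 / (1! * 3! * 2^4) x^4 = -1/(1*6*16) x^4 = (-1/96) x^4
  k = 2: (-1)^2 / (2! * 4! * 2^6) x^6 = 1/(2*24*64) x^6 = (1/3072) x^6
  k = 3: (-1)^3 / (3! * 5! * 2^8) x^8 = -1/(6*120*256) x^8 = (-1/184320) x^8
  k = 4: (-1)^4 / (4! * 6! * 2^10) x^10 = 1/(24*720*1024) x^10 = (1/17694720) x^10
Hence J_2(x) = x^10/17694720 - x^8/184320 + x^6/3072 - x^4/96 + x^2/8 + ....

J_2(x); series = x^10/17694720 - x^8/184320 + x^6/3072 - x^4/96 + x^2/8


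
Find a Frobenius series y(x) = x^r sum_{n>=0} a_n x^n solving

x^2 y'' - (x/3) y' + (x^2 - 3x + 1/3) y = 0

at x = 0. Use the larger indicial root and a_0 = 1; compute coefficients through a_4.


Write in Frobenius form y'' + (p(x)/x) y' + (q(x)/x^2) y = 0:
  p(x) = -1/3,  q(x) = x^2 - 3x + 1/3.
Indicial equation: r(r-1) + (-1/3) r + (1/3) = 0 -> roots r_1 = 1, r_2 = 1/3.
Take r = r_1 = 1. Let y(x) = x^r sum_{n>=0} a_n x^n with a_0 = 1.
Substitute y = x^r sum a_n x^n and match x^{r+n}. The recurrence is
  D(n) a_n - 3 a_{n-1} + 1 a_{n-2} = 0,  where D(n) = (r+n)(r+n-1) + (-1/3)(r+n) + (1/3).
  a_n = [3 a_{n-1} - 1 a_{n-2}] / D(n).
Since the indicial polynomial factors as (r - r_1)(r - r_2), D(n) = (r_1 + n - r_1)(r_1 + n - r_2) = n(n + 2/3).
Evaluating step by step (a_0 = 1):
  n = 1: D(1) = 1(1 + 2/3) = 5/3; numerator = 3(1) = 3; a_1 = (3)/(5/3) = 9/5
  n = 2: D(2) = 2(2 + 2/3) = 16/3; numerator = 3(9/5) - 1(1) = 22/5; a_2 = (22/5)/(16/3) = 33/40
  n = 3: D(3) = 3(3 + 2/3) = 11; numerator = 3(33/40) - 1(9/5) = 27/40; a_3 = (27/40)/(11) = 27/440
  n = 4: D(4) = 4(4 + 2/3) = 56/3; numerator = 3(27/440) - 1(33/40) = -141/220; a_4 = (-141/220)/(56/3) = -423/12320

r = 1; a_0 = 1; a_1 = 9/5; a_2 = 33/40; a_3 = 27/440; a_4 = -423/12320


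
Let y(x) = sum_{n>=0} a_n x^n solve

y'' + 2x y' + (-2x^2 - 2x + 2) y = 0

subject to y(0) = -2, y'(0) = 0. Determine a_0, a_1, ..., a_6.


Ansatz: y(x) = sum_{n>=0} a_n x^n, so y'(x) = sum_{n>=1} n a_n x^(n-1) and y''(x) = sum_{n>=2} n(n-1) a_n x^(n-2).
Substitute into P(x) y'' + Q(x) y' + R(x) y = 0 with P(x) = 1, Q(x) = 2x, R(x) = -2x^2 - 2x + 2, and match powers of x.
Initial conditions: a_0 = -2, a_1 = 0.
Setting the coefficient of each power of x to zero and solving order by order (substituting the coefficients already found):
  x^0: 2 a_2 + 2 a_0 = 0  ->  2 a_2 = -2 a_0 = 4  ->  a_2 = 2
  x^1: 6 a_3 + 4 a_1 - 2 a_0 = 0  ->  6 a_3 = -4 a_1 + 2 a_0 = -4  ->  a_3 = -2/3
  x^2: 12 a_4 + 6 a_2 - 2 a_1 - 2 a_0 = 0  ->  12 a_4 = -6 a_2 + 2 a_1 + 2 a_0 = -16  ->  a_4 = -4/3
  x^3: 20 a_5 + 8 a_3 - 2 a_2 - 2 a_1 = 0  ->  20 a_5 = -8 a_3 + 2 a_2 + 2 a_1 = 28/3  ->  a_5 = 7/15
  x^4: 30 a_6 + 10 a_4 - 2 a_3 - 2 a_2 = 0  ->  30 a_6 = -10 a_4 + 2 a_3 + 2 a_2 = 16  ->  a_6 = 8/15
Truncated series: y(x) = -2 + 2 x^2 - (2/3) x^3 - (4/3) x^4 + (7/15) x^5 + (8/15) x^6 + O(x^7).

a_0 = -2; a_1 = 0; a_2 = 2; a_3 = -2/3; a_4 = -4/3; a_5 = 7/15; a_6 = 8/15


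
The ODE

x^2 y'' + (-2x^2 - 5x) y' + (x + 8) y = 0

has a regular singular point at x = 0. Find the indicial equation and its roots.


Divide by x^2 to reach normal form y'' + P_1(x) y' + P_2(x) y = 0 with P_1(x) = -2 - 5/x and P_2(x) = 1/x + 8/x^2.
x = 0 is a singular point because the y'-coefficient -2 - 5/x has a pole at x = 0 and the y-coefficient 1/x + 8/x^2 has a pole at x = 0.
It is a regular singular point because x P_1(x) = p(x) = -2x - 5 and x^2 P_2(x) = q(x) = x + 8 are polynomials, hence analytic at x = 0.
p(0) = -5,  q(0) = 8.
Indicial equation: r(r-1) + p(0) r + q(0) = 0, i.e. r^2 + (p(0) - 1) r + q(0) = 0, i.e. r^2 - 6 r + 8 = 0.
Discriminant: (-6)^2 - 4(8) = 4, so r = (6 ± 2)/2.
Solving: r_1 = 4, r_2 = 2.

indicial: r^2 - 6 r + 8 = 0; roots r_1 = 4, r_2 = 2


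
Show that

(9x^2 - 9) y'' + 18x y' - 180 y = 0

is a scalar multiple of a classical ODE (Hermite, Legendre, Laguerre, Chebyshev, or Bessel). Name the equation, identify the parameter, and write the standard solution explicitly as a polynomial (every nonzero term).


All three coefficients share the factor -9; dividing through by -9 gives  (1 - x^2) y'' - 2x y' + 20 y = 0.
This matches the Legendre equation (1 - x^2) y'' - 2x y' + n(n+1) y = 0 (note the -2x y' term) with n(n+1) = 20, so n = 4; the polynomial solution is P_4(x).
With y = sum_k a_k x^k, matching x^k gives (k+2)(k+1) a_{k+2} = [k(k+1) - n(n+1)] a_k = (k - 4)(k + 5) a_k. The right side vanishes at k = 4, so the series with the parity of 4 terminates at degree 4.
Standard normalization (P_n(1) = 1): leading coefficient (2n)!/(2^n (n!)^2) = 40320/(16*576) = 35/8, so a_4 = 35/8. Work downward with a_k = (k+1)(k+2) a_{k+2} / ((k - 4)(k + 5)):
  a_2 = (3)(4)(35/8) / ((2 - 4)(2 + 5)) = (105/2)/(-14) = -15/4
  a_0 = (1)(2)(-15/4) / ((0 - 4)(0 + 5)) = (-15/2)/(-20) = 3/8
Hence P_4(x) = 35 x^4/8 - 15 x^2/4 + 3/8.

P_4(x); series = 35 x^4/8 - 15 x^2/4 + 3/8


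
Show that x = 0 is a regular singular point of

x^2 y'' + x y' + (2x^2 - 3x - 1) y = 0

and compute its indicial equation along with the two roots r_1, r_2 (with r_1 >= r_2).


Divide by x^2 to reach normal form y'' + P_1(x) y' + P_2(x) y = 0 with P_1(x) = 1/x and P_2(x) = 2 - 3/x - 1/x^2.
x = 0 is a singular point because the y'-coefficient 1/x has a pole at x = 0 and the y-coefficient 2 - 3/x - 1/x^2 has a pole at x = 0.
It is a regular singular point because x P_1(x) = p(x) = 1 and x^2 P_2(x) = q(x) = 2x^2 - 3x - 1 are polynomials, hence analytic at x = 0.
p(0) = 1,  q(0) = -1.
Indicial equation: r(r-1) + p(0) r + q(0) = 0, i.e. r^2 + (p(0) - 1) r + q(0) = 0, i.e. r^2 - 1 = 0.
Discriminant: (0)^2 - 4(-1) = 4, so r = (0 ± 2)/2.
Solving: r_1 = 1, r_2 = -1.

indicial: r^2 - 1 = 0; roots r_1 = 1, r_2 = -1


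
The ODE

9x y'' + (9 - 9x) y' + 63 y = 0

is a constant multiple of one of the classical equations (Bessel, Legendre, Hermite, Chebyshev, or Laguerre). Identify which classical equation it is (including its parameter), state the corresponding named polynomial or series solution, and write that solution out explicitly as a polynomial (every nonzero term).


All three coefficients share the factor 9; dividing through by 9 gives  x y'' + (1 - x) y' + 7 y = 0.
This matches the Laguerre equation x y'' + (1 - x) y' + n y = 0 with n = 7; the polynomial solution is L_7(x).
With y = sum_k a_k x^k, matching x^k gives (k+1)k a_{k+1} + (k+1) a_{k+1} - k a_k + n a_k = 0, i.e. (k+1)^2 a_{k+1} = (k - n) a_k = (k - 7) a_k. The right side vanishes at k = 7, so the series terminates at degree 7.
Standard normalization L_n(0) = 1 gives a_0 = 1. Work upward with a_{k+1} = (k - 7) a_k / (k+1)^2:
  a_1 = (0 - 7)(1) / 1^2 = -7/1 = -7
  a_2 = (1 - 7)(-7) / 2^2 = 42/4 = 21/2
  a_3 = (2 - 7)(21/2) / 3^2 = (-105/2)/9 = -35/6
  a_4 = (3 - 7)(-35/6) / 4^2 = (70/3)/16 = 35/24
  a_5 = (4 - 7)(35/24) / 5^2 = (-35/8)/25 = -7/40
  a_6 = (5 - 7)(-7/40) / 6^2 = (7/20)/36 = 7/720
  a_7 = (6 - 7)(7/720) / 7^2 = (-7/720)/49 = -1/5040
Hence L_7(x) = -x^7/5040 + 7 x^6/720 - 7 x^5/40 + 35 x^4/24 - 35 x^3/6 + 21 x^2/2 - 7 x + 1.

L_7(x); series = -x^7/5040 + 7 x^6/720 - 7 x^5/40 + 35 x^4/24 - 35 x^3/6 + 21 x^2/2 - 7 x + 1


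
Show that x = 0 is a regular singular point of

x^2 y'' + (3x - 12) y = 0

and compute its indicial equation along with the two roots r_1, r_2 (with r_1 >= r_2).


Divide by x^2 to reach normal form y'' + P_1(x) y' + P_2(x) y = 0 with P_1(x) = 0 and P_2(x) = 3/x - 12/x^2.
x = 0 is a singular point because the y-coefficient 3/x - 12/x^2 has a pole at x = 0.
It is a regular singular point because x P_1(x) = p(x) = 0 and x^2 P_2(x) = q(x) = 3x - 12 are polynomials, hence analytic at x = 0.
p(0) = 0,  q(0) = -12.
Indicial equation: r(r-1) + p(0) r + q(0) = 0, i.e. r^2 + (p(0) - 1) r + q(0) = 0, i.e. r^2 - 1 r - 12 = 0.
Discriminant: (-1)^2 - 4(-12) = 49, so r = (1 ± 7)/2.
Solving: r_1 = 4, r_2 = -3.

indicial: r^2 - 1 r - 12 = 0; roots r_1 = 4, r_2 = -3


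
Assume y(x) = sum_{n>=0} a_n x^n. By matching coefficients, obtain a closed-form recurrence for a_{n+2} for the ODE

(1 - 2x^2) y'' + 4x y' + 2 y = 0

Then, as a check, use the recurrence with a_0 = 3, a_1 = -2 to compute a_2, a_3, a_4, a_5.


Substitute y = sum_n a_n x^n.
(1 - 2 x^2) y'' contributes (n+2)(n+1) a_{n+2} - 2 n(n-1) a_n at x^n.
4 x y'(x) contributes 4 n a_n at x^n.
2 y(x) contributes 2 a_n at x^n.
Matching x^n: (n+2)(n+1) a_{n+2} + (-2 n(n-1) + 4 n + 2) a_n = 0.
Thus a_{n+2} = (2 n(n-1) - 4 n - 2) / ((n+1)(n+2)) * a_n.

Check with a_0 = 3, a_1 = -2 (apply the recurrence for n = 0, 1, 2, 3): a_0 = 3, a_1 = -2, a_2 = -3, a_3 = 2, a_4 = 3/2, a_5 = -1/5.

a_(n+2) = (2 n(n-1) - 4 n - 2) / ((n+1)(n+2)) * a_n; check: a_0 = 3, a_1 = -2, a_2 = -3, a_3 = 2, a_4 = 3/2, a_5 = -1/5


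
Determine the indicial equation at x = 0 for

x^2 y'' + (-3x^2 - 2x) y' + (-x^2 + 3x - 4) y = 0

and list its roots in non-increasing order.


Divide by x^2 to reach normal form y'' + P_1(x) y' + P_2(x) y = 0 with P_1(x) = -3 - 2/x and P_2(x) = -1 + 3/x - 4/x^2.
x = 0 is a singular point because the y'-coefficient -3 - 2/x has a pole at x = 0 and the y-coefficient -1 + 3/x - 4/x^2 has a pole at x = 0.
It is a regular singular point because x P_1(x) = p(x) = -3x - 2 and x^2 P_2(x) = q(x) = -x^2 + 3x - 4 are polynomials, hence analytic at x = 0.
p(0) = -2,  q(0) = -4.
Indicial equation: r(r-1) + p(0) r + q(0) = 0, i.e. r^2 + (p(0) - 1) r + q(0) = 0, i.e. r^2 - 3 r - 4 = 0.
Discriminant: (-3)^2 - 4(-4) = 25, so r = (3 ± 5)/2.
Solving: r_1 = 4, r_2 = -1.

indicial: r^2 - 3 r - 4 = 0; roots r_1 = 4, r_2 = -1


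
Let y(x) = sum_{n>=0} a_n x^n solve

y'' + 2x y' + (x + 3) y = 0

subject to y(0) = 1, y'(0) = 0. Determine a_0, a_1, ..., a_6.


Ansatz: y(x) = sum_{n>=0} a_n x^n, so y'(x) = sum_{n>=1} n a_n x^(n-1) and y''(x) = sum_{n>=2} n(n-1) a_n x^(n-2).
Substitute into P(x) y'' + Q(x) y' + R(x) y = 0 with P(x) = 1, Q(x) = 2x, R(x) = x + 3, and match powers of x.
Initial conditions: a_0 = 1, a_1 = 0.
Setting the coefficient of each power of x to zero and solving order by order (substituting the coefficients already found):
  x^0: 2 a_2 + 3 a_0 = 0  ->  2 a_2 = -3 a_0 = -3  ->  a_2 = -3/2
  x^1: 6 a_3 + 5 a_1 + a_0 = 0  ->  6 a_3 = -5 a_1 - a_0 = -1  ->  a_3 = -1/6
  x^2: 12 a_4 + 7 a_2 + a_1 = 0  ->  12 a_4 = -7 a_2 - a_1 = 21/2  ->  a_4 = 7/8
  x^3: 20 a_5 + 9 a_3 + a_2 = 0  ->  20 a_5 = -9 a_3 - a_2 = 3  ->  a_5 = 3/20
  x^4: 30 a_6 + 11 a_4 + a_3 = 0  ->  30 a_6 = -11 a_4 - a_3 = -227/24  ->  a_6 = -227/720
Truncated series: y(x) = 1 - (3/2) x^2 - (1/6) x^3 + (7/8) x^4 + (3/20) x^5 - (227/720) x^6 + O(x^7).

a_0 = 1; a_1 = 0; a_2 = -3/2; a_3 = -1/6; a_4 = 7/8; a_5 = 3/20; a_6 = -227/720


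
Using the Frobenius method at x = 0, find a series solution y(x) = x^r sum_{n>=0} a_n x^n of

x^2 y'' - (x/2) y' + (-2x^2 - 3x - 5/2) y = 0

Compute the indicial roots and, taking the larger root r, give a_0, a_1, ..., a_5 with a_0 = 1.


Write in Frobenius form y'' + (p(x)/x) y' + (q(x)/x^2) y = 0:
  p(x) = -1/2,  q(x) = -2x^2 - 3x - 5/2.
Indicial equation: r(r-1) + (-1/2) r + (-5/2) = 0 -> roots r_1 = 5/2, r_2 = -1.
Take r = r_1 = 5/2. Let y(x) = x^r sum_{n>=0} a_n x^n with a_0 = 1.
Substitute y = x^r sum a_n x^n and match x^{r+n}. The recurrence is
  D(n) a_n - 3 a_{n-1} - 2 a_{n-2} = 0,  where D(n) = (r+n)(r+n-1) + (-1/2)(r+n) + (-5/2).
  a_n = [3 a_{n-1} + 2 a_{n-2}] / D(n).
Since the indicial polynomial factors as (r - r_1)(r - r_2), D(n) = (r_1 + n - r_1)(r_1 + n - r_2) = n(n + 7/2).
Evaluating step by step (a_0 = 1):
  n = 1: D(1) = 1(1 + 7/2) = 9/2; numerator = 3(1) = 3; a_1 = (3)/(9/2) = 2/3
  n = 2: D(2) = 2(2 + 7/2) = 11; numerator = 3(2/3) + 2(1) = 4; a_2 = (4)/(11) = 4/11
  n = 3: D(3) = 3(3 + 7/2) = 39/2; numerator = 3(4/11) + 2(2/3) = 80/33; a_3 = (80/33)/(39/2) = 160/1287
  n = 4: D(4) = 4(4 + 7/2) = 30; numerator = 3(160/1287) + 2(4/11) = 472/429; a_4 = (472/429)/(30) = 236/6435
  n = 5: D(5) = 5(5 + 7/2) = 85/2; numerator = 3(236/6435) + 2(160/1287) = 2308/6435; a_5 = (2308/6435)/(85/2) = 4616/546975

r = 5/2; a_0 = 1; a_1 = 2/3; a_2 = 4/11; a_3 = 160/1287; a_4 = 236/6435; a_5 = 4616/546975


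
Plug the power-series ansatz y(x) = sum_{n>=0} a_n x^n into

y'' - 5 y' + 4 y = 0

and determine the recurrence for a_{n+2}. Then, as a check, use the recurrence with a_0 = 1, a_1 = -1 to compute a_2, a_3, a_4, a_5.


Substitute y = sum_n a_n x^n.
y''(x) has coefficient (n+2)(n+1) a_{n+2} at x^n;
-5 y'(x) has coefficient -5 (n+1) a_{n+1} at x^n;
4 y(x) has coefficient 4 a_n at x^n.
Matching x^n: (n+2)(n+1) a_{n+2} - 5 (n+1) a_{n+1} + 4 a_n = 0.
Thus a_{n+2} = [5 (n+1) a_{n+1} - 4 a_n] / ((n+1)(n+2)).

Check with a_0 = 1, a_1 = -1 (apply the recurrence for n = 0, 1, 2, 3): a_0 = 1, a_1 = -1, a_2 = -9/2, a_3 = -41/6, a_4 = -169/24, a_5 = -227/40.

a_(n+2) = [5 (n+1) a_(n+1) - 4 a_n] / ((n+1)(n+2)); check: a_0 = 1, a_1 = -1, a_2 = -9/2, a_3 = -41/6, a_4 = -169/24, a_5 = -227/40


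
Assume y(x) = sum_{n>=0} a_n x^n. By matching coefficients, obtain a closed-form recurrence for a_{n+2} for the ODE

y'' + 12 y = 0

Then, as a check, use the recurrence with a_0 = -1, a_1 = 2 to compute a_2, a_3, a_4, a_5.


Substitute y = sum_n a_n x^n into y'' + (const) y = 0.
y''(x) = sum_{n>=0} (n+2)(n+1) a_{n+2} x^n.
The ODE becomes sum_n [(n+2)(n+1) a_{n+2} + 12 a_n] x^n = 0.
Setting each coefficient to zero gives the recurrence:
  (n+2)(n+1) a_{n+2} + 12 a_n = 0,
  a_{n+2} = -12 / ((n+1)(n+2)) a_n.

Check with a_0 = -1, a_1 = 2 (apply the recurrence for n = 0, 1, 2, 3): a_0 = -1, a_1 = 2, a_2 = 6, a_3 = -4, a_4 = -6, a_5 = 12/5.

a_{n+2} = -12/((n+1)(n+2)) * a_n; check: a_0 = -1, a_1 = 2, a_2 = 6, a_3 = -4, a_4 = -6, a_5 = 12/5


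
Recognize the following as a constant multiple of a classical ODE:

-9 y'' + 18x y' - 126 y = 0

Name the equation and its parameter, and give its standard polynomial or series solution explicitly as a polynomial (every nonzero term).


All three coefficients share the factor -9; dividing through by -9 gives  y'' - 2x y' + 14 y = 0.
This matches the Hermite equation y'' - 2x y' + 2n y = 0 with 2n = 14, so n = 7; the polynomial solution is H_7(x).
With y = sum_k a_k x^k, matching x^k gives (k+2)(k+1) a_{k+2} = 2(k - n) a_k = 2(k - 7) a_k. The right side vanishes at k = 7, so the series with the parity of 7 terminates at degree 7.
Standard normalization: leading coefficient of H_n is 2^n, so a_7 = 2^7 = 128. Work downward with a_k = (k+1)(k+2) a_{k+2} / (2(k - n)):
  a_5 = (6)(7)(128) / (2(5 - 7)) = 5376/(-4) = -1344
  a_3 = (4)(5)(-1344) / (2(3 - 7)) = -26880/(-8) = 3360
  a_1 = (2)(3)(3360) / (2(1 - 7)) = 20160/(-12) = -1680
Hence H_7(x) = 128 x^7 - 1344 x^5 + 3360 x^3 - 1680 x.

H_7(x); series = 128 x^7 - 1344 x^5 + 3360 x^3 - 1680 x


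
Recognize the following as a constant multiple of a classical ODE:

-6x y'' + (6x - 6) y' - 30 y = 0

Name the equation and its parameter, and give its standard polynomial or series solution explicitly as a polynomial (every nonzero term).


All three coefficients share the factor -6; dividing through by -6 gives  x y'' + (1 - x) y' + 5 y = 0.
This matches the Laguerre equation x y'' + (1 - x) y' + n y = 0 with n = 5; the polynomial solution is L_5(x).
With y = sum_k a_k x^k, matching x^k gives (k+1)k a_{k+1} + (k+1) a_{k+1} - k a_k + n a_k = 0, i.e. (k+1)^2 a_{k+1} = (k - n) a_k = (k - 5) a_k. The right side vanishes at k = 5, so the series terminates at degree 5.
Standard normalization L_n(0) = 1 gives a_0 = 1. Work upward with a_{k+1} = (k - 5) a_k / (k+1)^2:
  a_1 = (0 - 5)(1) / 1^2 = -5/1 = -5
  a_2 = (1 - 5)(-5) / 2^2 = 20/4 = 5
  a_3 = (2 - 5)(5) / 3^2 = -15/9 = -5/3
  a_4 = (3 - 5)(-5/3) / 4^2 = (10/3)/16 = 5/24
  a_5 = (4 - 5)(5/24) / 5^2 = (-5/24)/25 = -1/120
Hence L_5(x) = -x^5/120 + 5 x^4/24 - 5 x^3/3 + 5 x^2 - 5 x + 1.

L_5(x); series = -x^5/120 + 5 x^4/24 - 5 x^3/3 + 5 x^2 - 5 x + 1


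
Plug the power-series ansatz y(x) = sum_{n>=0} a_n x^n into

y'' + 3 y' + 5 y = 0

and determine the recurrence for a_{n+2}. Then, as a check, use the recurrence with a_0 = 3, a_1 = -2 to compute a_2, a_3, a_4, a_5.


Substitute y = sum_n a_n x^n.
y''(x) has coefficient (n+2)(n+1) a_{n+2} at x^n;
3 y'(x) has coefficient 3 (n+1) a_{n+1} at x^n;
5 y(x) has coefficient 5 a_n at x^n.
Matching x^n: (n+2)(n+1) a_{n+2} + 3 (n+1) a_{n+1} + 5 a_n = 0.
Thus a_{n+2} = [-3 (n+1) a_{n+1} - 5 a_n] / ((n+1)(n+2)).

Check with a_0 = 3, a_1 = -2 (apply the recurrence for n = 0, 1, 2, 3): a_0 = 3, a_1 = -2, a_2 = -9/2, a_3 = 37/6, a_4 = -11/4, a_5 = 13/120.

a_(n+2) = [-3 (n+1) a_(n+1) - 5 a_n] / ((n+1)(n+2)); check: a_0 = 3, a_1 = -2, a_2 = -9/2, a_3 = 37/6, a_4 = -11/4, a_5 = 13/120


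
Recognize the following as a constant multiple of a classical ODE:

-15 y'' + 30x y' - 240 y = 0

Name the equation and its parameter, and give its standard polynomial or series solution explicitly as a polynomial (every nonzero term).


All three coefficients share the factor -15; dividing through by -15 gives  y'' - 2x y' + 16 y = 0.
This matches the Hermite equation y'' - 2x y' + 2n y = 0 with 2n = 16, so n = 8; the polynomial solution is H_8(x).
With y = sum_k a_k x^k, matching x^k gives (k+2)(k+1) a_{k+2} = 2(k - n) a_k = 2(k - 8) a_k. The right side vanishes at k = 8, so the series with the parity of 8 terminates at degree 8.
Standard normalization: leading coefficient of H_n is 2^n, so a_8 = 2^8 = 256. Work downward with a_k = (k+1)(k+2) a_{k+2} / (2(k - n)):
  a_6 = (7)(8)(256) / (2(6 - 8)) = 14336/(-4) = -3584
  a_4 = (5)(6)(-3584) / (2(4 - 8)) = -107520/(-8) = 13440
  a_2 = (3)(4)(13440) / (2(2 - 8)) = 161280/(-12) = -13440
  a_0 = (1)(2)(-13440) / (2(0 - 8)) = -26880/(-16) = 1680
Hence H_8(x) = 256 x^8 - 3584 x^6 + 13440 x^4 - 13440 x^2 + 1680.

H_8(x); series = 256 x^8 - 3584 x^6 + 13440 x^4 - 13440 x^2 + 1680


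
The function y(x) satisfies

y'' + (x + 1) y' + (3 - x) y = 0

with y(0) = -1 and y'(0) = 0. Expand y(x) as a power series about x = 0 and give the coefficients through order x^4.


Ansatz: y(x) = sum_{n>=0} a_n x^n, so y'(x) = sum_{n>=1} n a_n x^(n-1) and y''(x) = sum_{n>=2} n(n-1) a_n x^(n-2).
Substitute into P(x) y'' + Q(x) y' + R(x) y = 0 with P(x) = 1, Q(x) = x + 1, R(x) = 3 - x, and match powers of x.
Initial conditions: a_0 = -1, a_1 = 0.
Setting the coefficient of each power of x to zero and solving order by order (substituting the coefficients already found):
  x^0: 2 a_2 + a_1 + 3 a_0 = 0  ->  2 a_2 = -a_1 - 3 a_0 = 3  ->  a_2 = 3/2
  x^1: 6 a_3 + 2 a_2 + 4 a_1 - a_0 = 0  ->  6 a_3 = -2 a_2 - 4 a_1 + a_0 = -4  ->  a_3 = -2/3
  x^2: 12 a_4 + 3 a_3 + 5 a_2 - a_1 = 0  ->  12 a_4 = -3 a_3 - 5 a_2 + a_1 = -11/2  ->  a_4 = -11/24
Truncated series: y(x) = -1 + (3/2) x^2 - (2/3) x^3 - (11/24) x^4 + O(x^5).

a_0 = -1; a_1 = 0; a_2 = 3/2; a_3 = -2/3; a_4 = -11/24


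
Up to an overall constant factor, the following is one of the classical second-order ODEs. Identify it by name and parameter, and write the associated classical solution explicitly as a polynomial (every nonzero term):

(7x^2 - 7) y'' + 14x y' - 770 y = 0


All three coefficients share the factor -7; dividing through by -7 gives  (1 - x^2) y'' - 2x y' + 110 y = 0.
This matches the Legendre equation (1 - x^2) y'' - 2x y' + n(n+1) y = 0 (note the -2x y' term) with n(n+1) = 110, so n = 10; the polynomial solution is P_10(x).
With y = sum_k a_k x^k, matching x^k gives (k+2)(k+1) a_{k+2} = [k(k+1) - n(n+1)] a_k = (k - 10)(k + 11) a_k. The right side vanishes at k = 10, so the series with the parity of 10 terminates at degree 10.
Standard normalization (P_n(1) = 1): leading coefficient (2n)!/(2^n (n!)^2) = 2432902008176640000/(1024*13168189440000) = 46189/256, so a_10 = 46189/256. Work downward with a_k = (k+1)(k+2) a_{k+2} / ((k - 10)(k + 11)):
  a_8 = (9)(10)(46189/256) / ((8 - 10)(8 + 11)) = (2078505/128)/(-38) = -109395/256
  a_6 = (7)(8)(-109395/256) / ((6 - 10)(6 + 11)) = (-765765/32)/(-68) = 45045/128
  a_4 = (5)(6)(45045/128) / ((4 - 10)(4 + 11)) = (675675/64)/(-90) = -15015/128
  a_2 = (3)(4)(-15015/128) / ((2 - 10)(2 + 11)) = (-45045/32)/(-104) = 3465/256
  a_0 = (1)(2)(3465/256) / ((0 - 10)(0 + 11)) = (3465/128)/(-110) = -63/256
Hence P_10(x) = 46189 x^10/256 - 109395 x^8/256 + 45045 x^6/128 - 15015 x^4/128 + 3465 x^2/256 - 63/256.

P_10(x); series = 46189 x^10/256 - 109395 x^8/256 + 45045 x^6/128 - 15015 x^4/128 + 3465 x^2/256 - 63/256


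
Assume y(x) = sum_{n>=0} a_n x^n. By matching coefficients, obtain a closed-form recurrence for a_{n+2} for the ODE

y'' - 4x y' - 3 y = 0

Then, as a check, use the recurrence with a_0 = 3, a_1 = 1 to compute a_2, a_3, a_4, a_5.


Substitute y = sum_n a_n x^n.
y''(x) has coefficient (n+2)(n+1) a_{n+2} at x^n;
-4 x y'(x) has coefficient -4 n a_n at x^n (shift);
-3 y(x) has coefficient -3 a_n at x^n.
Matching x^n: (n+2)(n+1) a_{n+2} + (-4n - 3) a_n = 0.
Thus a_{n+2} = (4n + 3) / ((n+1)(n+2)) * a_n.

Check with a_0 = 3, a_1 = 1 (apply the recurrence for n = 0, 1, 2, 3): a_0 = 3, a_1 = 1, a_2 = 9/2, a_3 = 7/6, a_4 = 33/8, a_5 = 7/8.

a_(n+2) = (4n + 3) / ((n+1)(n+2)) * a_n; check: a_0 = 3, a_1 = 1, a_2 = 9/2, a_3 = 7/6, a_4 = 33/8, a_5 = 7/8


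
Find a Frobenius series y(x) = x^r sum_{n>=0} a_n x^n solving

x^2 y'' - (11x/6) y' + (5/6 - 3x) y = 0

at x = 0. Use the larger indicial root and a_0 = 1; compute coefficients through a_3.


Write in Frobenius form y'' + (p(x)/x) y' + (q(x)/x^2) y = 0:
  p(x) = -11/6,  q(x) = 5/6 - 3x.
Indicial equation: r(r-1) + (-11/6) r + (5/6) = 0 -> roots r_1 = 5/2, r_2 = 1/3.
Take r = r_1 = 5/2. Let y(x) = x^r sum_{n>=0} a_n x^n with a_0 = 1.
Substitute y = x^r sum a_n x^n and match x^{r+n}. The recurrence is
  D(n) a_n - 3 a_{n-1} = 0,  where D(n) = (r+n)(r+n-1) + (-11/6)(r+n) + (5/6).
  a_n = 3 / D(n) * a_{n-1}.
Since the indicial polynomial factors as (r - r_1)(r - r_2), D(n) = (r_1 + n - r_1)(r_1 + n - r_2) = n(n + 13/6).
Evaluating step by step (a_0 = 1):
  n = 1: D(1) = 1(1 + 13/6) = 19/6; numerator = 3(1) = 3; a_1 = (3)/(19/6) = 18/19
  n = 2: D(2) = 2(2 + 13/6) = 25/3; numerator = 3(18/19) = 54/19; a_2 = (54/19)/(25/3) = 162/475
  n = 3: D(3) = 3(3 + 13/6) = 31/2; numerator = 3(162/475) = 486/475; a_3 = (486/475)/(31/2) = 972/14725

r = 5/2; a_0 = 1; a_1 = 18/19; a_2 = 162/475; a_3 = 972/14725


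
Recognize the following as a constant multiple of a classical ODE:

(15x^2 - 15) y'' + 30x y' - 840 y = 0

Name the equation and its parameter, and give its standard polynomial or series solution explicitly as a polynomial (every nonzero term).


All three coefficients share the factor -15; dividing through by -15 gives  (1 - x^2) y'' - 2x y' + 56 y = 0.
This matches the Legendre equation (1 - x^2) y'' - 2x y' + n(n+1) y = 0 (note the -2x y' term) with n(n+1) = 56, so n = 7; the polynomial solution is P_7(x).
With y = sum_k a_k x^k, matching x^k gives (k+2)(k+1) a_{k+2} = [k(k+1) - n(n+1)] a_k = (k - 7)(k + 8) a_k. The right side vanishes at k = 7, so the series with the parity of 7 terminates at degree 7.
Standard normalization (P_n(1) = 1): leading coefficient (2n)!/(2^n (n!)^2) = 87178291200/(128*25401600) = 429/16, so a_7 = 429/16. Work downward with a_k = (k+1)(k+2) a_{k+2} / ((k - 7)(k + 8)):
  a_5 = (6)(7)(429/16) / ((5 - 7)(5 + 8)) = (9009/8)/(-26) = -693/16
  a_3 = (4)(5)(-693/16) / ((3 - 7)(3 + 8)) = (-3465/4)/(-44) = 315/16
  a_1 = (2)(3)(315/16) / ((1 - 7)(1 + 8)) = (945/8)/(-54) = -35/16
Hence P_7(x) = 429 x^7/16 - 693 x^5/16 + 315 x^3/16 - 35 x/16.

P_7(x); series = 429 x^7/16 - 693 x^5/16 + 315 x^3/16 - 35 x/16


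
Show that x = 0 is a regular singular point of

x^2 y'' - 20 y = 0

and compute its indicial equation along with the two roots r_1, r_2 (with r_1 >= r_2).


Divide by x^2 to reach normal form y'' + P_1(x) y' + P_2(x) y = 0 with P_1(x) = 0 and P_2(x) = -20/x^2.
x = 0 is a singular point because the y-coefficient -20/x^2 has a pole at x = 0.
It is a regular singular point because x P_1(x) = p(x) = 0 and x^2 P_2(x) = q(x) = -20 are polynomials, hence analytic at x = 0.
p(0) = 0,  q(0) = -20.
Indicial equation: r(r-1) + p(0) r + q(0) = 0, i.e. r^2 + (p(0) - 1) r + q(0) = 0, i.e. r^2 - 1 r - 20 = 0.
Discriminant: (-1)^2 - 4(-20) = 81, so r = (1 ± 9)/2.
Solving: r_1 = 5, r_2 = -4.

indicial: r^2 - 1 r - 20 = 0; roots r_1 = 5, r_2 = -4


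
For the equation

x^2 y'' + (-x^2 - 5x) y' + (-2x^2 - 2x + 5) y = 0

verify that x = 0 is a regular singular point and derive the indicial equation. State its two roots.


Divide by x^2 to reach normal form y'' + P_1(x) y' + P_2(x) y = 0 with P_1(x) = -1 - 5/x and P_2(x) = -2 - 2/x + 5/x^2.
x = 0 is a singular point because the y'-coefficient -1 - 5/x has a pole at x = 0 and the y-coefficient -2 - 2/x + 5/x^2 has a pole at x = 0.
It is a regular singular point because x P_1(x) = p(x) = -x - 5 and x^2 P_2(x) = q(x) = -2x^2 - 2x + 5 are polynomials, hence analytic at x = 0.
p(0) = -5,  q(0) = 5.
Indicial equation: r(r-1) + p(0) r + q(0) = 0, i.e. r^2 + (p(0) - 1) r + q(0) = 0, i.e. r^2 - 6 r + 5 = 0.
Discriminant: (-6)^2 - 4(5) = 16, so r = (6 ± 4)/2.
Solving: r_1 = 5, r_2 = 1.

indicial: r^2 - 6 r + 5 = 0; roots r_1 = 5, r_2 = 1


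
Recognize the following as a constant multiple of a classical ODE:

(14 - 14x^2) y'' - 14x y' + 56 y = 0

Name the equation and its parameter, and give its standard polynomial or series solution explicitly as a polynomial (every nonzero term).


All three coefficients share the factor 14; dividing through by 14 gives  (1 - x^2) y'' - x y' + 4 y = 0.
This matches the Chebyshev equation (1 - x^2) y'' - x y' + n^2 y = 0 (note the -x y' term, not -2x y') with n^2 = 4, so n = 2; the polynomial solution is T_2(x).
With y = sum_k a_k x^k, matching x^k gives (k+2)(k+1) a_{k+2} = (k^2 - n^2) a_k = (k - 2)(k + 2) a_k. The right side vanishes at k = 2, so the series with the parity of 2 terminates at degree 2.
Standard normalization: leading coefficient of T_n is 2^(n-1), so a_2 = 2^1 = 2. Work downward with a_k = (k+1)(k+2) a_{k+2} / ((k - 2)(k + 2)):
  a_0 = (1)(2)(2) / ((0 - 2)(0 + 2)) = 4/(-4) = -1
Hence T_2(x) = 2 x^2 - 1.

T_2(x); series = 2 x^2 - 1


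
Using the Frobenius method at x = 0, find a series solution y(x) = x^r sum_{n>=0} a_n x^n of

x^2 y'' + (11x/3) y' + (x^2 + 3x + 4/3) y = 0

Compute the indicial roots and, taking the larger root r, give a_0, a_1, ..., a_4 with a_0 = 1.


Write in Frobenius form y'' + (p(x)/x) y' + (q(x)/x^2) y = 0:
  p(x) = 11/3,  q(x) = x^2 + 3x + 4/3.
Indicial equation: r(r-1) + (11/3) r + (4/3) = 0 -> roots r_1 = -2/3, r_2 = -2.
Take r = r_1 = -2/3. Let y(x) = x^r sum_{n>=0} a_n x^n with a_0 = 1.
Substitute y = x^r sum a_n x^n and match x^{r+n}. The recurrence is
  D(n) a_n + 3 a_{n-1} + 1 a_{n-2} = 0,  where D(n) = (r+n)(r+n-1) + (11/3)(r+n) + (4/3).
  a_n = [-3 a_{n-1} - 1 a_{n-2}] / D(n).
Since the indicial polynomial factors as (r - r_1)(r - r_2), D(n) = (r_1 + n - r_1)(r_1 + n - r_2) = n(n + 4/3).
Evaluating step by step (a_0 = 1):
  n = 1: D(1) = 1(1 + 4/3) = 7/3; numerator = -3(1) = -3; a_1 = (-3)/(7/3) = -9/7
  n = 2: D(2) = 2(2 + 4/3) = 20/3; numerator = -3(-9/7) - 1(1) = 20/7; a_2 = (20/7)/(20/3) = 3/7
  n = 3: D(3) = 3(3 + 4/3) = 13; numerator = -3(3/7) - 1(-9/7) = 0; a_3 = (0)/(13) = 0
  n = 4: D(4) = 4(4 + 4/3) = 64/3; numerator = -3(0) - 1(3/7) = -3/7; a_4 = (-3/7)/(64/3) = -9/448

r = -2/3; a_0 = 1; a_1 = -9/7; a_2 = 3/7; a_3 = 0; a_4 = -9/448


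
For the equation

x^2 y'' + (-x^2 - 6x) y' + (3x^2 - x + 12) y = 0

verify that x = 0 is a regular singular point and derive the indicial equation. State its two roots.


Divide by x^2 to reach normal form y'' + P_1(x) y' + P_2(x) y = 0 with P_1(x) = -1 - 6/x and P_2(x) = 3 - 1/x + 12/x^2.
x = 0 is a singular point because the y'-coefficient -1 - 6/x has a pole at x = 0 and the y-coefficient 3 - 1/x + 12/x^2 has a pole at x = 0.
It is a regular singular point because x P_1(x) = p(x) = -x - 6 and x^2 P_2(x) = q(x) = 3x^2 - x + 12 are polynomials, hence analytic at x = 0.
p(0) = -6,  q(0) = 12.
Indicial equation: r(r-1) + p(0) r + q(0) = 0, i.e. r^2 + (p(0) - 1) r + q(0) = 0, i.e. r^2 - 7 r + 12 = 0.
Discriminant: (-7)^2 - 4(12) = 1, so r = (7 ± 1)/2.
Solving: r_1 = 4, r_2 = 3.

indicial: r^2 - 7 r + 12 = 0; roots r_1 = 4, r_2 = 3


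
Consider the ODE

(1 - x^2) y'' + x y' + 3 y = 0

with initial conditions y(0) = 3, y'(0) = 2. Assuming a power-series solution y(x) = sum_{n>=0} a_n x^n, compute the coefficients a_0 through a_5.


Ansatz: y(x) = sum_{n>=0} a_n x^n, so y'(x) = sum_{n>=1} n a_n x^(n-1) and y''(x) = sum_{n>=2} n(n-1) a_n x^(n-2).
Substitute into P(x) y'' + Q(x) y' + R(x) y = 0 with P(x) = 1 - x^2, Q(x) = x, R(x) = 3, and match powers of x.
Initial conditions: a_0 = 3, a_1 = 2.
Setting the coefficient of each power of x to zero and solving order by order (substituting the coefficients already found):
  x^0: 2 a_2 + 3 a_0 = 0  ->  2 a_2 = -3 a_0 = -9  ->  a_2 = -9/2
  x^1: 6 a_3 + 4 a_1 = 0  ->  6 a_3 = -4 a_1 = -8  ->  a_3 = -4/3
  x^2: 12 a_4 + 3 a_2 = 0  ->  12 a_4 = -3 a_2 = 27/2  ->  a_4 = 9/8
  x^3: 20 a_5 = 0  ->  a_5 = 0
Truncated series: y(x) = 3 + 2 x - (9/2) x^2 - (4/3) x^3 + (9/8) x^4 + O(x^6).

a_0 = 3; a_1 = 2; a_2 = -9/2; a_3 = -4/3; a_4 = 9/8; a_5 = 0


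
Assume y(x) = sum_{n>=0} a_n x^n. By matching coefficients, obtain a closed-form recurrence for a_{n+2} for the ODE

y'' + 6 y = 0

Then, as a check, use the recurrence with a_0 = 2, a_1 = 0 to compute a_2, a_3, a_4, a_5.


Substitute y = sum_n a_n x^n into y'' + (const) y = 0.
y''(x) = sum_{n>=0} (n+2)(n+1) a_{n+2} x^n.
The ODE becomes sum_n [(n+2)(n+1) a_{n+2} + 6 a_n] x^n = 0.
Setting each coefficient to zero gives the recurrence:
  (n+2)(n+1) a_{n+2} + 6 a_n = 0,
  a_{n+2} = -6 / ((n+1)(n+2)) a_n.

Check with a_0 = 2, a_1 = 0 (apply the recurrence for n = 0, 1, 2, 3): a_0 = 2, a_1 = 0, a_2 = -6, a_3 = 0, a_4 = 3, a_5 = 0.

a_{n+2} = -6/((n+1)(n+2)) * a_n; check: a_0 = 2, a_1 = 0, a_2 = -6, a_3 = 0, a_4 = 3, a_5 = 0


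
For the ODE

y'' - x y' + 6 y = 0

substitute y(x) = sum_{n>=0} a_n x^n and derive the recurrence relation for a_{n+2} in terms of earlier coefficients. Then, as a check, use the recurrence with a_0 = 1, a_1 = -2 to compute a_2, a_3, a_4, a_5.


Substitute y = sum_n a_n x^n.
y''(x) has coefficient (n+2)(n+1) a_{n+2} at x^n;
-x y'(x) has coefficient -n a_n at x^n (shift);
6 y(x) has coefficient 6 a_n at x^n.
Matching x^n: (n+2)(n+1) a_{n+2} + (-n + 6) a_n = 0.
Thus a_{n+2} = (n - 6) / ((n+1)(n+2)) * a_n.

Check with a_0 = 1, a_1 = -2 (apply the recurrence for n = 0, 1, 2, 3): a_0 = 1, a_1 = -2, a_2 = -3, a_3 = 5/3, a_4 = 1, a_5 = -1/4.

a_(n+2) = (n - 6) / ((n+1)(n+2)) * a_n; check: a_0 = 1, a_1 = -2, a_2 = -3, a_3 = 5/3, a_4 = 1, a_5 = -1/4


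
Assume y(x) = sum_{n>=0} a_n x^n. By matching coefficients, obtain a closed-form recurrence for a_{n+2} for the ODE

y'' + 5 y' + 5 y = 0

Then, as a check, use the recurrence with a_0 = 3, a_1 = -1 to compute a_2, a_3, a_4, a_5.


Substitute y = sum_n a_n x^n.
y''(x) has coefficient (n+2)(n+1) a_{n+2} at x^n;
5 y'(x) has coefficient 5 (n+1) a_{n+1} at x^n;
5 y(x) has coefficient 5 a_n at x^n.
Matching x^n: (n+2)(n+1) a_{n+2} + 5 (n+1) a_{n+1} + 5 a_n = 0.
Thus a_{n+2} = [-5 (n+1) a_{n+1} - 5 a_n] / ((n+1)(n+2)).

Check with a_0 = 3, a_1 = -1 (apply the recurrence for n = 0, 1, 2, 3): a_0 = 3, a_1 = -1, a_2 = -5, a_3 = 55/6, a_4 = -75/8, a_5 = 85/12.

a_(n+2) = [-5 (n+1) a_(n+1) - 5 a_n] / ((n+1)(n+2)); check: a_0 = 3, a_1 = -1, a_2 = -5, a_3 = 55/6, a_4 = -75/8, a_5 = 85/12


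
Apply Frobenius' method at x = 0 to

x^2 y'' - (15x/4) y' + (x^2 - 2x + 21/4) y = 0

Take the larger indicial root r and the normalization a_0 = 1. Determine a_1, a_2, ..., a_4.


Write in Frobenius form y'' + (p(x)/x) y' + (q(x)/x^2) y = 0:
  p(x) = -15/4,  q(x) = x^2 - 2x + 21/4.
Indicial equation: r(r-1) + (-15/4) r + (21/4) = 0 -> roots r_1 = 3, r_2 = 7/4.
Take r = r_1 = 3. Let y(x) = x^r sum_{n>=0} a_n x^n with a_0 = 1.
Substitute y = x^r sum a_n x^n and match x^{r+n}. The recurrence is
  D(n) a_n - 2 a_{n-1} + 1 a_{n-2} = 0,  where D(n) = (r+n)(r+n-1) + (-15/4)(r+n) + (21/4).
  a_n = [2 a_{n-1} - 1 a_{n-2}] / D(n).
Since the indicial polynomial factors as (r - r_1)(r - r_2), D(n) = (r_1 + n - r_1)(r_1 + n - r_2) = n(n + 5/4).
Evaluating step by step (a_0 = 1):
  n = 1: D(1) = 1(1 + 5/4) = 9/4; numerator = 2(1) = 2; a_1 = (2)/(9/4) = 8/9
  n = 2: D(2) = 2(2 + 5/4) = 13/2; numerator = 2(8/9) - 1(1) = 7/9; a_2 = (7/9)/(13/2) = 14/117
  n = 3: D(3) = 3(3 + 5/4) = 51/4; numerator = 2(14/117) - 1(8/9) = -76/117; a_3 = (-76/117)/(51/4) = -304/5967
  n = 4: D(4) = 4(4 + 5/4) = 21; numerator = 2(-304/5967) - 1(14/117) = -1322/5967; a_4 = (-1322/5967)/(21) = -1322/125307

r = 3; a_0 = 1; a_1 = 8/9; a_2 = 14/117; a_3 = -304/5967; a_4 = -1322/125307


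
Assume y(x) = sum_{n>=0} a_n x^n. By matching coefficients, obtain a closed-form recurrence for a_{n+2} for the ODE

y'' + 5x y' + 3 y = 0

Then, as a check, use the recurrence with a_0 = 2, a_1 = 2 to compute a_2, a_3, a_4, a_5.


Substitute y = sum_n a_n x^n.
y''(x) has coefficient (n+2)(n+1) a_{n+2} at x^n;
5 x y'(x) has coefficient 5 n a_n at x^n (shift);
3 y(x) has coefficient 3 a_n at x^n.
Matching x^n: (n+2)(n+1) a_{n+2} + (5n + 3) a_n = 0.
Thus a_{n+2} = (-5n - 3) / ((n+1)(n+2)) * a_n.

Check with a_0 = 2, a_1 = 2 (apply the recurrence for n = 0, 1, 2, 3): a_0 = 2, a_1 = 2, a_2 = -3, a_3 = -8/3, a_4 = 13/4, a_5 = 12/5.

a_(n+2) = (-5n - 3) / ((n+1)(n+2)) * a_n; check: a_0 = 2, a_1 = 2, a_2 = -3, a_3 = -8/3, a_4 = 13/4, a_5 = 12/5


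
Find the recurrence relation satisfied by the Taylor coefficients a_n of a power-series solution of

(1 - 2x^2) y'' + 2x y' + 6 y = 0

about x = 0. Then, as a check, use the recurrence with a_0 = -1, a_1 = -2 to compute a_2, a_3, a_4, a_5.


Substitute y = sum_n a_n x^n.
(1 - 2 x^2) y'' contributes (n+2)(n+1) a_{n+2} - 2 n(n-1) a_n at x^n.
2 x y'(x) contributes 2 n a_n at x^n.
6 y(x) contributes 6 a_n at x^n.
Matching x^n: (n+2)(n+1) a_{n+2} + (-2 n(n-1) + 2 n + 6) a_n = 0.
Thus a_{n+2} = (2 n(n-1) - 2 n - 6) / ((n+1)(n+2)) * a_n.

Check with a_0 = -1, a_1 = -2 (apply the recurrence for n = 0, 1, 2, 3): a_0 = -1, a_1 = -2, a_2 = 3, a_3 = 8/3, a_4 = -3/2, a_5 = 0.

a_(n+2) = (2 n(n-1) - 2 n - 6) / ((n+1)(n+2)) * a_n; check: a_0 = -1, a_1 = -2, a_2 = 3, a_3 = 8/3, a_4 = -3/2, a_5 = 0


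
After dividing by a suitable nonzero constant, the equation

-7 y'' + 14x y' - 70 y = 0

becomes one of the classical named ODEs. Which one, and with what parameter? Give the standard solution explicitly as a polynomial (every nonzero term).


All three coefficients share the factor -7; dividing through by -7 gives  y'' - 2x y' + 10 y = 0.
This matches the Hermite equation y'' - 2x y' + 2n y = 0 with 2n = 10, so n = 5; the polynomial solution is H_5(x).
With y = sum_k a_k x^k, matching x^k gives (k+2)(k+1) a_{k+2} = 2(k - n) a_k = 2(k - 5) a_k. The right side vanishes at k = 5, so the series with the parity of 5 terminates at degree 5.
Standard normalization: leading coefficient of H_n is 2^n, so a_5 = 2^5 = 32. Work downward with a_k = (k+1)(k+2) a_{k+2} / (2(k - n)):
  a_3 = (4)(5)(32) / (2(3 - 5)) = 640/(-4) = -160
  a_1 = (2)(3)(-160) / (2(1 - 5)) = -960/(-8) = 120
Hence H_5(x) = 32 x^5 - 160 x^3 + 120 x.

H_5(x); series = 32 x^5 - 160 x^3 + 120 x


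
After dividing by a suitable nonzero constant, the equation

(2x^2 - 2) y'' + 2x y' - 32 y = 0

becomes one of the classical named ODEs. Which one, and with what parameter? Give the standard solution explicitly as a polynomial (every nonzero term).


All three coefficients share the factor -2; dividing through by -2 gives  (1 - x^2) y'' - x y' + 16 y = 0.
This matches the Chebyshev equation (1 - x^2) y'' - x y' + n^2 y = 0 (note the -x y' term, not -2x y') with n^2 = 16, so n = 4; the polynomial solution is T_4(x).
With y = sum_k a_k x^k, matching x^k gives (k+2)(k+1) a_{k+2} = (k^2 - n^2) a_k = (k - 4)(k + 4) a_k. The right side vanishes at k = 4, so the series with the parity of 4 terminates at degree 4.
Standard normalization: leading coefficient of T_n is 2^(n-1), so a_4 = 2^3 = 8. Work downward with a_k = (k+1)(k+2) a_{k+2} / ((k - 4)(k + 4)):
  a_2 = (3)(4)(8) / ((2 - 4)(2 + 4)) = 96/(-12) = -8
  a_0 = (1)(2)(-8) / ((0 - 4)(0 + 4)) = -16/(-16) = 1
Hence T_4(x) = 8 x^4 - 8 x^2 + 1.

T_4(x); series = 8 x^4 - 8 x^2 + 1
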